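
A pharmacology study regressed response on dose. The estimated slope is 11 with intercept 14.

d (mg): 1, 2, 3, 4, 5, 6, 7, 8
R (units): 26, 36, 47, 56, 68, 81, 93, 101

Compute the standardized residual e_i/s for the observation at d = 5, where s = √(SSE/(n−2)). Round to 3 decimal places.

-0.707

d=1: ŷ = 14 + 11·1 = 25; e = 26 − 25 = 1
d=2: ŷ = 14 + 11·2 = 36; e = 36 − 36 = 0
d=3: ŷ = 14 + 11·3 = 47; e = 47 − 47 = 0
d=4: ŷ = 14 + 11·4 = 58; e = 56 − 58 = -2
d=5: ŷ = 14 + 11·5 = 69; e = 68 − 69 = -1
d=6: ŷ = 14 + 11·6 = 80; e = 81 − 80 = 1
d=7: ŷ = 14 + 11·7 = 91; e = 93 − 91 = 2
d=8: ŷ = 14 + 11·8 = 102; e = 101 − 102 = -1
SSE = 1 + 0 + 0 + 4 + 1 + 1 + 4 + 1 = 12
s = √(12/6) = 1.41421
e/s = -1 / 1.41421 = -0.707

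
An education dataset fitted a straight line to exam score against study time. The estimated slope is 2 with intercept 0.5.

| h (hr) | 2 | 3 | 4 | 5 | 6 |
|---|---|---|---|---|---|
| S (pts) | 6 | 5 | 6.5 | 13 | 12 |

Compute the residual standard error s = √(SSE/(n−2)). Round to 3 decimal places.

s = 2.236

h=2: Ŝ = 0.5 + 2·2 = 4.5; e = 6 − 4.5 = 1.5
h=3: Ŝ = 0.5 + 2·3 = 6.5; e = 5 − 6.5 = -1.5
h=4: Ŝ = 0.5 + 2·4 = 8.5; e = 6.5 − 8.5 = -2
h=5: Ŝ = 0.5 + 2·5 = 10.5; e = 13 − 10.5 = 2.5
h=6: Ŝ = 0.5 + 2·6 = 12.5; e = 12 − 12.5 = -0.5
SSE = 2.25 + 2.25 + 4 + 6.25 + 0.25 = 15
s = √(15/3) = √5 ≈ 2.236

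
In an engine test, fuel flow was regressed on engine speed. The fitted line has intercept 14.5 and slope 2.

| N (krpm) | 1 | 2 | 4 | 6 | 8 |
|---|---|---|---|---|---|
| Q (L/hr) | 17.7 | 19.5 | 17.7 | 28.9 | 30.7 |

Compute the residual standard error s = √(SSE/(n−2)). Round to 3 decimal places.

s = 3.229

N=1: Q̂ = 14.5 + 2·1 = 16.5; r = 17.7 − 16.5 = 1.2
N=2: Q̂ = 14.5 + 2·2 = 18.5; r = 19.5 − 18.5 = 1
N=4: Q̂ = 14.5 + 2·4 = 22.5; r = 17.7 − 22.5 = -4.8
N=6: Q̂ = 14.5 + 2·6 = 26.5; r = 28.9 − 26.5 = 2.4
N=8: Q̂ = 14.5 + 2·8 = 30.5; r = 30.7 − 30.5 = 0.2
SSE = 1.44 + 1 + 23.04 + 5.76 + 0.04 = 31.28
s = √(31.28/3) = √10.4267 ≈ 3.229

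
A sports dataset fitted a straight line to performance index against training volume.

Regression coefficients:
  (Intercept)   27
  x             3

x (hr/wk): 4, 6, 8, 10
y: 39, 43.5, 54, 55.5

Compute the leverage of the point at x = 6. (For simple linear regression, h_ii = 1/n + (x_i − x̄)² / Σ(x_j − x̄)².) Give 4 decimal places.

x̄ = (4 + 6 + 8 + 10)/4 = 7
Σ(x − x̄)² = 9 + 1 + 1 + 9 = 20
h = 1/4 + (-1)²/20 = 0.25 + 0.05 = 0.3000

h = 0.3000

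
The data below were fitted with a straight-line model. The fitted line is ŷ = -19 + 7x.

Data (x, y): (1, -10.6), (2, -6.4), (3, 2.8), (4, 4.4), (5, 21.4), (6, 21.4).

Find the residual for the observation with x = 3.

e = 0.8

ŷ = -19 + 7·3 = 2
e = 2.8 − 2 = 0.8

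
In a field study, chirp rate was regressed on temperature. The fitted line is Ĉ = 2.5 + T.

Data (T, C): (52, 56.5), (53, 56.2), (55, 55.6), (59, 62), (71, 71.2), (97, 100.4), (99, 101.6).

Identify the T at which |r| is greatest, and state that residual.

T = 71, r = -2.3

T=52: Ĉ = 2.5 + 52 = 54.5; r = 56.5 − 54.5 = 2
T=53: Ĉ = 2.5 + 53 = 55.5; r = 56.2 − 55.5 = 0.7
T=55: Ĉ = 2.5 + 55 = 57.5; r = 55.6 − 57.5 = -1.9
T=59: Ĉ = 2.5 + 59 = 61.5; r = 62 − 61.5 = 0.5
T=71: Ĉ = 2.5 + 71 = 73.5; r = 71.2 − 73.5 = -2.3
T=97: Ĉ = 2.5 + 97 = 99.5; r = 100.4 − 99.5 = 0.9
T=99: Ĉ = 2.5 + 99 = 101.5; r = 101.6 − 101.5 = 0.1
Largest |r| is 2.3 at T = 71, residual -2.3.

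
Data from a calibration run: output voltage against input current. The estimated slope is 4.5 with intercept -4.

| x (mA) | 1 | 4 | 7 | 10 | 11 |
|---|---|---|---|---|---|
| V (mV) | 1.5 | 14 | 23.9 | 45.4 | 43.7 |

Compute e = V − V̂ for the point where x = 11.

e = -1.8

V̂ = -4 + 4.5·11 = 45.5
e = 43.7 − 45.5 = -1.8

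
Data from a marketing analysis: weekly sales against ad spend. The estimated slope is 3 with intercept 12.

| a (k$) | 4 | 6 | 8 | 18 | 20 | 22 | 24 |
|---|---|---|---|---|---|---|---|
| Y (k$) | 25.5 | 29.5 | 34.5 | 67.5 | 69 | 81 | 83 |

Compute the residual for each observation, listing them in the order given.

a=4: Ŷ = 12 + 3·4 = 24; r = 25.5 − 24 = 1.5
a=6: Ŷ = 12 + 3·6 = 30; r = 29.5 − 30 = -0.5
a=8: Ŷ = 12 + 3·8 = 36; r = 34.5 − 36 = -1.5
a=18: Ŷ = 12 + 3·18 = 66; r = 67.5 − 66 = 1.5
a=20: Ŷ = 12 + 3·20 = 72; r = 69 − 72 = -3
a=22: Ŷ = 12 + 3·22 = 78; r = 81 − 78 = 3
a=24: Ŷ = 12 + 3·24 = 84; r = 83 − 84 = -1

1.5, -0.5, -1.5, 1.5, -3, 3, -1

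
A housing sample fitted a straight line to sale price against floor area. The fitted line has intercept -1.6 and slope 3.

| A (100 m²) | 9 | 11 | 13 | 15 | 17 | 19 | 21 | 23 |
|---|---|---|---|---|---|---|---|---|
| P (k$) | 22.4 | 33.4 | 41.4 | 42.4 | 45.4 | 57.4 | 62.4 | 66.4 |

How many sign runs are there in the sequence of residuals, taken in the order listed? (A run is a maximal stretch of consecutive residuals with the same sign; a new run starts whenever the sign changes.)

5 runs

A=9: P̂ = -1.6 + 3·9 = 25.4; e = 22.4 − 25.4 = -3
A=11: P̂ = -1.6 + 3·11 = 31.4; e = 33.4 − 31.4 = 2
A=13: P̂ = -1.6 + 3·13 = 37.4; e = 41.4 − 37.4 = 4
A=15: P̂ = -1.6 + 3·15 = 43.4; e = 42.4 − 43.4 = -1
A=17: P̂ = -1.6 + 3·17 = 49.4; e = 45.4 − 49.4 = -4
A=19: P̂ = -1.6 + 3·19 = 55.4; e = 57.4 − 55.4 = 2
A=21: P̂ = -1.6 + 3·21 = 61.4; e = 62.4 − 61.4 = 1
A=23: P̂ = -1.6 + 3·23 = 67.4; e = 66.4 − 67.4 = -1
Signs: − + + − − + + −
Runs: −×1, +×2, −×2, +×2, −×1 → 5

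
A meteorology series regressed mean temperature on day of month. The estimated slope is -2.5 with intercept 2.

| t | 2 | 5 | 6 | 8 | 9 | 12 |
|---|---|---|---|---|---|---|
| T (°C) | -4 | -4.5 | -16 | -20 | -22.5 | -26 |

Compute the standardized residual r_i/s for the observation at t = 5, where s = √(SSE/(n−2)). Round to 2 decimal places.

1.58

t=2: T̂ = 2 − 2.5·2 = -3; r = -4 − (-3) = -1
t=5: T̂ = 2 − 2.5·5 = -10.5; r = -4.5 − (-10.5) = 6
t=6: T̂ = 2 − 2.5·6 = -13; r = -16 − (-13) = -3
t=8: T̂ = 2 − 2.5·8 = -18; r = -20 − (-18) = -2
t=9: T̂ = 2 − 2.5·9 = -20.5; r = -22.5 − (-20.5) = -2
t=12: T̂ = 2 − 2.5·12 = -28; r = -26 − (-28) = 2
SSE = 1 + 36 + 9 + 4 + 4 + 4 = 58
s = √(58/4) = 3.80789
r/s = 6 / 3.80789 = 1.58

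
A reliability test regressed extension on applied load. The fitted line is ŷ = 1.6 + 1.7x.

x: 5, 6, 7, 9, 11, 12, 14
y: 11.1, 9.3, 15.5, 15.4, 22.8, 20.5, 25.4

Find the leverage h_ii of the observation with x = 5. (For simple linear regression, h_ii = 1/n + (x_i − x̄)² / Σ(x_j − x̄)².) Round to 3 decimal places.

h = 0.400

x̄ = (5 + 6 + 7 + 9 + 11 + 12 + 14)/7 = 9.14286
Σ(x − x̄)² = 17.1633 + 9.87755 + 4.59184 + 0.0204082 + 3.44898 + 8.16327 + 23.5918 = 66.8571
h = 1/7 + (-4.14286)²/66.8571 = 0.142857 + 0.256716 = 0.400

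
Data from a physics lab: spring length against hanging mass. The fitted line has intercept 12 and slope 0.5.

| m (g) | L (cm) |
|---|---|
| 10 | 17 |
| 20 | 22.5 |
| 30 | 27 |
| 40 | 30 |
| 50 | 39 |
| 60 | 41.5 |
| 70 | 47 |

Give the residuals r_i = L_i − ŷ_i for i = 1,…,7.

m=10: ŷ = 12 + 0.5·10 = 17; r = 17 − 17 = 0
m=20: ŷ = 12 + 0.5·20 = 22; r = 22.5 − 22 = 0.5
m=30: ŷ = 12 + 0.5·30 = 27; r = 27 − 27 = 0
m=40: ŷ = 12 + 0.5·40 = 32; r = 30 − 32 = -2
m=50: ŷ = 12 + 0.5·50 = 37; r = 39 − 37 = 2
m=60: ŷ = 12 + 0.5·60 = 42; r = 41.5 − 42 = -0.5
m=70: ŷ = 12 + 0.5·70 = 47; r = 47 − 47 = 0

0, 0.5, 0, -2, 2, -0.5, 0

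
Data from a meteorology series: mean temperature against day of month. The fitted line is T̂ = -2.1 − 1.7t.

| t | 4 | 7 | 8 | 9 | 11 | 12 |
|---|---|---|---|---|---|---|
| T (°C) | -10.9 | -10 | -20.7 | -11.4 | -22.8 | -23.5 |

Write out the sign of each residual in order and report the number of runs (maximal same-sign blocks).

5 runs

t=4: T̂ = -2.1 − 1.7·4 = -8.9; r = -10.9 − (-8.9) = -2
t=7: T̂ = -2.1 − 1.7·7 = -14; r = -10 − (-14) = 4
t=8: T̂ = -2.1 − 1.7·8 = -15.7; r = -20.7 − (-15.7) = -5
t=9: T̂ = -2.1 − 1.7·9 = -17.4; r = -11.4 − (-17.4) = 6
t=11: T̂ = -2.1 − 1.7·11 = -20.8; r = -22.8 − (-20.8) = -2
t=12: T̂ = -2.1 − 1.7·12 = -22.5; r = -23.5 − (-22.5) = -1
Signs: − + − + − −
Runs: −×1, +×1, −×1, +×1, −×2 → 5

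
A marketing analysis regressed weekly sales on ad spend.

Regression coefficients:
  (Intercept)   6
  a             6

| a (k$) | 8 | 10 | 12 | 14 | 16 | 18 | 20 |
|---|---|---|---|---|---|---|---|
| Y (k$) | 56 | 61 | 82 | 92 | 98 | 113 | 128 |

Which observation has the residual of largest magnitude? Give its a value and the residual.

a = 10, e = -5

a=8: Ŷ = 6 + 6·8 = 54; e = 56 − 54 = 2
a=10: Ŷ = 6 + 6·10 = 66; e = 61 − 66 = -5
a=12: Ŷ = 6 + 6·12 = 78; e = 82 − 78 = 4
a=14: Ŷ = 6 + 6·14 = 90; e = 92 − 90 = 2
a=16: Ŷ = 6 + 6·16 = 102; e = 98 − 102 = -4
a=18: Ŷ = 6 + 6·18 = 114; e = 113 − 114 = -1
a=20: Ŷ = 6 + 6·20 = 126; e = 128 − 126 = 2
Largest |e| is 5 at a = 10, residual -5.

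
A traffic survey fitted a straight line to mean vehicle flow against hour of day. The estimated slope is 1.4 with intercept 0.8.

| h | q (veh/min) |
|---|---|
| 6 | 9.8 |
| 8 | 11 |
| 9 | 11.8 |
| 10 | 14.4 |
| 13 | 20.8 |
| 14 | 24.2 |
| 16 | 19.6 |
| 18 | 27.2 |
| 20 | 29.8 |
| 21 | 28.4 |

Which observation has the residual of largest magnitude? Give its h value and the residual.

h = 14, r = 3.8

h=6: ŷ = 0.8 + 1.4·6 = 9.2; r = 9.8 − 9.2 = 0.6
h=8: ŷ = 0.8 + 1.4·8 = 12; r = 11 − 12 = -1
h=9: ŷ = 0.8 + 1.4·9 = 13.4; r = 11.8 − 13.4 = -1.6
h=10: ŷ = 0.8 + 1.4·10 = 14.8; r = 14.4 − 14.8 = -0.4
h=13: ŷ = 0.8 + 1.4·13 = 19; r = 20.8 − 19 = 1.8
h=14: ŷ = 0.8 + 1.4·14 = 20.4; r = 24.2 − 20.4 = 3.8
h=16: ŷ = 0.8 + 1.4·16 = 23.2; r = 19.6 − 23.2 = -3.6
h=18: ŷ = 0.8 + 1.4·18 = 26; r = 27.2 − 26 = 1.2
h=20: ŷ = 0.8 + 1.4·20 = 28.8; r = 29.8 − 28.8 = 1
h=21: ŷ = 0.8 + 1.4·21 = 30.2; r = 28.4 − 30.2 = -1.8
Largest |r| is 3.8 at h = 14, residual 3.8.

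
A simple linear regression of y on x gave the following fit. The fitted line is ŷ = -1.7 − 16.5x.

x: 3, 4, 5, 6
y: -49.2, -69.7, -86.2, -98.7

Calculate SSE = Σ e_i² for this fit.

x=3: ŷ = -1.7 − 16.5·3 = -51.2; e = -49.2 − (-51.2) = 2
x=4: ŷ = -1.7 − 16.5·4 = -67.7; e = -69.7 − (-67.7) = -2
x=5: ŷ = -1.7 − 16.5·5 = -84.2; e = -86.2 − (-84.2) = -2
x=6: ŷ = -1.7 − 16.5·6 = -100.7; e = -98.7 − (-100.7) = 2
SSE = 4 + 4 + 4 + 4 = 16

SSE = 16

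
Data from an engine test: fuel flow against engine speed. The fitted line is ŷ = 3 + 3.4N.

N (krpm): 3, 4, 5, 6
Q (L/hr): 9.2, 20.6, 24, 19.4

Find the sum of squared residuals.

N=3: ŷ = 3 + 3.4·3 = 13.2; e = 9.2 − 13.2 = -4
N=4: ŷ = 3 + 3.4·4 = 16.6; e = 20.6 − 16.6 = 4
N=5: ŷ = 3 + 3.4·5 = 20; e = 24 − 20 = 4
N=6: ŷ = 3 + 3.4·6 = 23.4; e = 19.4 − 23.4 = -4
SSE = 16 + 16 + 16 + 16 = 64

SSE = 64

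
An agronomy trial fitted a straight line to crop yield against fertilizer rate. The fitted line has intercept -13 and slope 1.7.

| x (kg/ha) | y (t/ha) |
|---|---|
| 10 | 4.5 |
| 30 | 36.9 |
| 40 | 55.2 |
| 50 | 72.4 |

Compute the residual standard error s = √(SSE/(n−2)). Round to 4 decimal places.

s = 0.9110

x=10: ŷ = -13 + 1.7·10 = 4; e = 4.5 − 4 = 0.5
x=30: ŷ = -13 + 1.7·30 = 38; e = 36.9 − 38 = -1.1
x=40: ŷ = -13 + 1.7·40 = 55; e = 55.2 − 55 = 0.2
x=50: ŷ = -13 + 1.7·50 = 72; e = 72.4 − 72 = 0.4
SSE = 0.25 + 1.21 + 0.04 + 0.16 = 1.66
s = √(1.66/2) = √0.83 ≈ 0.9110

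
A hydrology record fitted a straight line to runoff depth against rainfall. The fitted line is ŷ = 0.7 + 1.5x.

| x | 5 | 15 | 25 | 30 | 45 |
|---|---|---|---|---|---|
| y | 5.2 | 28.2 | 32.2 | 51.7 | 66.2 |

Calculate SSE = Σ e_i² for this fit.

x=5: ŷ = 0.7 + 1.5·5 = 8.2; e = 5.2 − 8.2 = -3
x=15: ŷ = 0.7 + 1.5·15 = 23.2; e = 28.2 − 23.2 = 5
x=25: ŷ = 0.7 + 1.5·25 = 38.2; e = 32.2 − 38.2 = -6
x=30: ŷ = 0.7 + 1.5·30 = 45.7; e = 51.7 − 45.7 = 6
x=45: ŷ = 0.7 + 1.5·45 = 68.2; e = 66.2 − 68.2 = -2
SSE = 9 + 25 + 36 + 36 + 4 = 110

SSE = 110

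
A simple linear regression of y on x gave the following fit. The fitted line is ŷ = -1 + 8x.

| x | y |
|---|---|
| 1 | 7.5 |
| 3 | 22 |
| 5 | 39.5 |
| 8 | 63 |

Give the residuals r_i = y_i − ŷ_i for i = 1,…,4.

x=1: ŷ = -1 + 8·1 = 7; r = 7.5 − 7 = 0.5
x=3: ŷ = -1 + 8·3 = 23; r = 22 − 23 = -1
x=5: ŷ = -1 + 8·5 = 39; r = 39.5 − 39 = 0.5
x=8: ŷ = -1 + 8·8 = 63; r = 63 − 63 = 0

0.5, -1, 0.5, 0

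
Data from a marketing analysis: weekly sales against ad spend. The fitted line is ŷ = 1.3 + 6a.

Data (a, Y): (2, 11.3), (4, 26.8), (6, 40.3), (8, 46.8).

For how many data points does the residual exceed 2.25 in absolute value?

2

a=2: ŷ = 1.3 + 6·2 = 13.3; e = 11.3 − 13.3 = -2
a=4: ŷ = 1.3 + 6·4 = 25.3; e = 26.8 − 25.3 = 1.5
a=6: ŷ = 1.3 + 6·6 = 37.3; e = 40.3 − 37.3 = 3
a=8: ŷ = 1.3 + 6·8 = 49.3; e = 46.8 − 49.3 = -2.5
|e| > 2.25: a=6 (|e|=3), a=8 (|e|=2.5) → 2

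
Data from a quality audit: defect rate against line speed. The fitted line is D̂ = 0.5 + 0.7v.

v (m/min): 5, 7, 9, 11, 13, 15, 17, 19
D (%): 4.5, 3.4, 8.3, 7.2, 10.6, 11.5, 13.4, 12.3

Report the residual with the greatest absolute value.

r = -2

v=5: D̂ = 0.5 + 0.7·5 = 4; r = 4.5 − 4 = 0.5
v=7: D̂ = 0.5 + 0.7·7 = 5.4; r = 3.4 − 5.4 = -2
v=9: D̂ = 0.5 + 0.7·9 = 6.8; r = 8.3 − 6.8 = 1.5
v=11: D̂ = 0.5 + 0.7·11 = 8.2; r = 7.2 − 8.2 = -1
v=13: D̂ = 0.5 + 0.7·13 = 9.6; r = 10.6 − 9.6 = 1
v=15: D̂ = 0.5 + 0.7·15 = 11; r = 11.5 − 11 = 0.5
v=17: D̂ = 0.5 + 0.7·17 = 12.4; r = 13.4 − 12.4 = 1
v=19: D̂ = 0.5 + 0.7·19 = 13.8; r = 12.3 − 13.8 = -1.5
Largest |r| is 2 at v = 7, residual -2.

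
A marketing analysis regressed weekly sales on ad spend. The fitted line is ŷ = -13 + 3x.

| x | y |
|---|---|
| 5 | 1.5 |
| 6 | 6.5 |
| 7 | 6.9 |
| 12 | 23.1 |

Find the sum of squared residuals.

x=5: ŷ = -13 + 3·5 = 2; e = 1.5 − 2 = -0.5
x=6: ŷ = -13 + 3·6 = 5; e = 6.5 − 5 = 1.5
x=7: ŷ = -13 + 3·7 = 8; e = 6.9 − 8 = -1.1
x=12: ŷ = -13 + 3·12 = 23; e = 23.1 − 23 = 0.1
SSE = 0.25 + 2.25 + 1.21 + 0.01 = 3.72

SSE = 3.72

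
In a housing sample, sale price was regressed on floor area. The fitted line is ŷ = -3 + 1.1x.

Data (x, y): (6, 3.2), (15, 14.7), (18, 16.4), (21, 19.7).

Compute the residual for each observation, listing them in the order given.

x=6: ŷ = -3 + 1.1·6 = 3.6; e = 3.2 − 3.6 = -0.4
x=15: ŷ = -3 + 1.1·15 = 13.5; e = 14.7 − 13.5 = 1.2
x=18: ŷ = -3 + 1.1·18 = 16.8; e = 16.4 − 16.8 = -0.4
x=21: ŷ = -3 + 1.1·21 = 20.1; e = 19.7 − 20.1 = -0.4

-0.4, 1.2, -0.4, -0.4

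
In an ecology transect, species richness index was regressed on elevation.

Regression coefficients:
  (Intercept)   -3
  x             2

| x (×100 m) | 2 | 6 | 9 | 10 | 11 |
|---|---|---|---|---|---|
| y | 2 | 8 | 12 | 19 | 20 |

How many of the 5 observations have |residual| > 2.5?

1

x=2: ŷ = -3 + 2·2 = 1; e = 2 − 1 = 1
x=6: ŷ = -3 + 2·6 = 9; e = 8 − 9 = -1
x=9: ŷ = -3 + 2·9 = 15; e = 12 − 15 = -3
x=10: ŷ = -3 + 2·10 = 17; e = 19 − 17 = 2
x=11: ŷ = -3 + 2·11 = 19; e = 20 − 19 = 1
|e| > 2.5: x=9 (|e|=3) → 1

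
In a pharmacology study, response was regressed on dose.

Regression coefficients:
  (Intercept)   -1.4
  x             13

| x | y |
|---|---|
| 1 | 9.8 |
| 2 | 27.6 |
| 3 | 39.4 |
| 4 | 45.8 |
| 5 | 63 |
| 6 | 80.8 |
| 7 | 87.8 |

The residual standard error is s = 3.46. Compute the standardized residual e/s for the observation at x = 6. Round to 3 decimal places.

1.214

ŷ = -1.4 + 13·6 = 76.6
e = 80.8 − 76.6 = 4.2
e/s = 4.2 / 3.46 = 1.214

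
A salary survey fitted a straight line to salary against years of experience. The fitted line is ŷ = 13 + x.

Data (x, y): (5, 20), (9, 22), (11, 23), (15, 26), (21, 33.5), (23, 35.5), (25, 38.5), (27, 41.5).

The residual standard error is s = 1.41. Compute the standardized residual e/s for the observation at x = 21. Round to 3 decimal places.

ŷ = 13 + 21 = 34
e = 33.5 − 34 = -0.5
e/s = -0.5 / 1.41 = -0.355

-0.355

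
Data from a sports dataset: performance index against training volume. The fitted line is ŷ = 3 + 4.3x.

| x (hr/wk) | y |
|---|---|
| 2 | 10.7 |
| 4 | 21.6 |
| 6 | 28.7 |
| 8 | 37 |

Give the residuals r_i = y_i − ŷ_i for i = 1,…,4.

x=2: ŷ = 3 + 4.3·2 = 11.6; r = 10.7 − 11.6 = -0.9
x=4: ŷ = 3 + 4.3·4 = 20.2; r = 21.6 − 20.2 = 1.4
x=6: ŷ = 3 + 4.3·6 = 28.8; r = 28.7 − 28.8 = -0.1
x=8: ŷ = 3 + 4.3·8 = 37.4; r = 37 − 37.4 = -0.4

-0.9, 1.4, -0.1, -0.4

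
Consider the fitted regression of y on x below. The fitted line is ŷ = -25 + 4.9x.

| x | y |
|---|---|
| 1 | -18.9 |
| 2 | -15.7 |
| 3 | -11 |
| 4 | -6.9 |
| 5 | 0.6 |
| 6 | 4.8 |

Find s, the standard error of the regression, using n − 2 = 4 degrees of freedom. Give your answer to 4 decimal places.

s = 1.2042

x=1: ŷ = -25 + 4.9·1 = -20.1; e = -18.9 − (-20.1) = 1.2
x=2: ŷ = -25 + 4.9·2 = -15.2; e = -15.7 − (-15.2) = -0.5
x=3: ŷ = -25 + 4.9·3 = -10.3; e = -11 − (-10.3) = -0.7
x=4: ŷ = -25 + 4.9·4 = -5.4; e = -6.9 − (-5.4) = -1.5
x=5: ŷ = -25 + 4.9·5 = -0.5; e = 0.6 − (-0.5) = 1.1
x=6: ŷ = -25 + 4.9·6 = 4.4; e = 4.8 − 4.4 = 0.4
SSE = 1.44 + 0.25 + 0.49 + 2.25 + 1.21 + 0.16 = 5.8
s = √(5.8/4) = √1.45 ≈ 1.2042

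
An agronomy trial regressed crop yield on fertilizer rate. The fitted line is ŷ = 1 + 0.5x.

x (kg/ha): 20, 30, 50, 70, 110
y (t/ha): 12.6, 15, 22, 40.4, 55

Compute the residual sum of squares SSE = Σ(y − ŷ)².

x=20: ŷ = 1 + 0.5·20 = 11; r = 12.6 − 11 = 1.6
x=30: ŷ = 1 + 0.5·30 = 16; r = 15 − 16 = -1
x=50: ŷ = 1 + 0.5·50 = 26; r = 22 − 26 = -4
x=70: ŷ = 1 + 0.5·70 = 36; r = 40.4 − 36 = 4.4
x=110: ŷ = 1 + 0.5·110 = 56; r = 55 − 56 = -1
SSE = 2.56 + 1 + 16 + 19.36 + 1 = 39.92

SSE = 39.92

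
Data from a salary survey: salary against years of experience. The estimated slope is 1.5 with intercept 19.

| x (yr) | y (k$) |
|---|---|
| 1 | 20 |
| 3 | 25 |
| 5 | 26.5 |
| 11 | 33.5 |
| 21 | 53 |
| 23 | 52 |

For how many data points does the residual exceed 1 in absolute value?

x=1: ŷ = 19 + 1.5·1 = 20.5; e = 20 − 20.5 = -0.5
x=3: ŷ = 19 + 1.5·3 = 23.5; e = 25 − 23.5 = 1.5
x=5: ŷ = 19 + 1.5·5 = 26.5; e = 26.5 − 26.5 = 0
x=11: ŷ = 19 + 1.5·11 = 35.5; e = 33.5 − 35.5 = -2
x=21: ŷ = 19 + 1.5·21 = 50.5; e = 53 − 50.5 = 2.5
x=23: ŷ = 19 + 1.5·23 = 53.5; e = 52 − 53.5 = -1.5
|e| > 1: x=3 (|e|=1.5), x=11 (|e|=2), x=21 (|e|=2.5), x=23 (|e|=1.5) → 4

4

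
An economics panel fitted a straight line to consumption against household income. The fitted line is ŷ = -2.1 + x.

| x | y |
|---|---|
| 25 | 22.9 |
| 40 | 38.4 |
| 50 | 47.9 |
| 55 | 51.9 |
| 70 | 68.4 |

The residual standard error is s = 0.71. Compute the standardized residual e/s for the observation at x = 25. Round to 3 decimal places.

0.000

ŷ = -2.1 + 25 = 22.9
e = 22.9 − 22.9 = 0
e/s = 0 / 0.71 = 0.000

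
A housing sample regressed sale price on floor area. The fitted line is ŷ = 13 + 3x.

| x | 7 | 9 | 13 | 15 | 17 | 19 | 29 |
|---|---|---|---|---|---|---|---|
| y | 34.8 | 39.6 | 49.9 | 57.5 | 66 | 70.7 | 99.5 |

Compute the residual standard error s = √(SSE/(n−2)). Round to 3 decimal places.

s = 1.428

x=7: ŷ = 13 + 3·7 = 34; e = 34.8 − 34 = 0.8
x=9: ŷ = 13 + 3·9 = 40; e = 39.6 − 40 = -0.4
x=13: ŷ = 13 + 3·13 = 52; e = 49.9 − 52 = -2.1
x=15: ŷ = 13 + 3·15 = 58; e = 57.5 − 58 = -0.5
x=17: ŷ = 13 + 3·17 = 64; e = 66 − 64 = 2
x=19: ŷ = 13 + 3·19 = 70; e = 70.7 − 70 = 0.7
x=29: ŷ = 13 + 3·29 = 100; e = 99.5 − 100 = -0.5
SSE = 0.64 + 0.16 + 4.41 + 0.25 + 4 + 0.49 + 0.25 = 10.2
s = √(10.2/5) = √2.04 ≈ 1.428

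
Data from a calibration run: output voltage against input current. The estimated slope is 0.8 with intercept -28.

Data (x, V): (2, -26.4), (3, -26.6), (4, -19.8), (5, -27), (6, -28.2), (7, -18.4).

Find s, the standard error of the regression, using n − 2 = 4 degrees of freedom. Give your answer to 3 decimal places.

x=2: ŷ = -28 + 0.8·2 = -26.4; r = -26.4 − (-26.4) = 0
x=3: ŷ = -28 + 0.8·3 = -25.6; r = -26.6 − (-25.6) = -1
x=4: ŷ = -28 + 0.8·4 = -24.8; r = -19.8 − (-24.8) = 5
x=5: ŷ = -28 + 0.8·5 = -24; r = -27 − (-24) = -3
x=6: ŷ = -28 + 0.8·6 = -23.2; r = -28.2 − (-23.2) = -5
x=7: ŷ = -28 + 0.8·7 = -22.4; r = -18.4 − (-22.4) = 4
SSE = 0 + 1 + 25 + 9 + 25 + 16 = 76
s = √(76/4) = √19 ≈ 4.359

s = 4.359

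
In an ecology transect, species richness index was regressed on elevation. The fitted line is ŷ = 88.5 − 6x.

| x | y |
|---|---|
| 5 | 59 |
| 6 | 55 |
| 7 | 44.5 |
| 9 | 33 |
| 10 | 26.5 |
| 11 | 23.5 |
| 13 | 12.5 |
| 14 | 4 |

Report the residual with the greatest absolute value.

x=5: ŷ = 88.5 − 6·5 = 58.5; e = 59 − 58.5 = 0.5
x=6: ŷ = 88.5 − 6·6 = 52.5; e = 55 − 52.5 = 2.5
x=7: ŷ = 88.5 − 6·7 = 46.5; e = 44.5 − 46.5 = -2
x=9: ŷ = 88.5 − 6·9 = 34.5; e = 33 − 34.5 = -1.5
x=10: ŷ = 88.5 − 6·10 = 28.5; e = 26.5 − 28.5 = -2
x=11: ŷ = 88.5 − 6·11 = 22.5; e = 23.5 − 22.5 = 1
x=13: ŷ = 88.5 − 6·13 = 10.5; e = 12.5 − 10.5 = 2
x=14: ŷ = 88.5 − 6·14 = 4.5; e = 4 − 4.5 = -0.5
Largest |e| is 2.5 at x = 6, residual 2.5.

e = 2.5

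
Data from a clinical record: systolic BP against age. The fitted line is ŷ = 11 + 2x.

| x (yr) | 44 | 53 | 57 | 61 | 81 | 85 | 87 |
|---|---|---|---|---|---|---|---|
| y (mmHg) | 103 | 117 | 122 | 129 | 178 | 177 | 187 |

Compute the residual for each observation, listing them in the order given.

4, 0, -3, -4, 5, -4, 2

x=44: ŷ = 11 + 2·44 = 99; e = 103 − 99 = 4
x=53: ŷ = 11 + 2·53 = 117; e = 117 − 117 = 0
x=57: ŷ = 11 + 2·57 = 125; e = 122 − 125 = -3
x=61: ŷ = 11 + 2·61 = 133; e = 129 − 133 = -4
x=81: ŷ = 11 + 2·81 = 173; e = 178 − 173 = 5
x=85: ŷ = 11 + 2·85 = 181; e = 177 − 181 = -4
x=87: ŷ = 11 + 2·87 = 185; e = 187 − 185 = 2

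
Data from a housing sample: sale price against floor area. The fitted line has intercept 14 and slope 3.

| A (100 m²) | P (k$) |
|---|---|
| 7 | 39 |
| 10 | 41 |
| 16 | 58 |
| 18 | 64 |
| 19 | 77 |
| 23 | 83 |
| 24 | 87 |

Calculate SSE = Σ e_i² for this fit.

A=7: ŷ = 14 + 3·7 = 35; e = 39 − 35 = 4
A=10: ŷ = 14 + 3·10 = 44; e = 41 − 44 = -3
A=16: ŷ = 14 + 3·16 = 62; e = 58 − 62 = -4
A=18: ŷ = 14 + 3·18 = 68; e = 64 − 68 = -4
A=19: ŷ = 14 + 3·19 = 71; e = 77 − 71 = 6
A=23: ŷ = 14 + 3·23 = 83; e = 83 − 83 = 0
A=24: ŷ = 14 + 3·24 = 86; e = 87 − 86 = 1
SSE = 16 + 9 + 16 + 16 + 36 + 0 + 1 = 94

SSE = 94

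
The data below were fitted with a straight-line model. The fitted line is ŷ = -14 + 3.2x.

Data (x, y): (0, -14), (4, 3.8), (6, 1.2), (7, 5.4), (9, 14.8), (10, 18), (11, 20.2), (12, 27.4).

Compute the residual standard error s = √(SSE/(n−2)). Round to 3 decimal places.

s = 3.162

x=0: ŷ = -14 + 3.2·0 = -14; e = -14 − (-14) = 0
x=4: ŷ = -14 + 3.2·4 = -1.2; e = 3.8 − (-1.2) = 5
x=6: ŷ = -14 + 3.2·6 = 5.2; e = 1.2 − 5.2 = -4
x=7: ŷ = -14 + 3.2·7 = 8.4; e = 5.4 − 8.4 = -3
x=9: ŷ = -14 + 3.2·9 = 14.8; e = 14.8 − 14.8 = 0
x=10: ŷ = -14 + 3.2·10 = 18; e = 18 − 18 = 0
x=11: ŷ = -14 + 3.2·11 = 21.2; e = 20.2 − 21.2 = -1
x=12: ŷ = -14 + 3.2·12 = 24.4; e = 27.4 − 24.4 = 3
SSE = 0 + 25 + 16 + 9 + 0 + 0 + 1 + 9 = 60
s = √(60/6) = √10 ≈ 3.162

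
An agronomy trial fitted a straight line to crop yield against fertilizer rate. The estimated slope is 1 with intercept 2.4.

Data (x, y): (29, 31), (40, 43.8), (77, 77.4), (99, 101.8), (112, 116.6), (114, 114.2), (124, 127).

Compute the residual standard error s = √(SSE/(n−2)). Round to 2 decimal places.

s = 1.81

x=29: ŷ = 2.4 + 29 = 31.4; e = 31 − 31.4 = -0.4
x=40: ŷ = 2.4 + 40 = 42.4; e = 43.8 − 42.4 = 1.4
x=77: ŷ = 2.4 + 77 = 79.4; e = 77.4 − 79.4 = -2
x=99: ŷ = 2.4 + 99 = 101.4; e = 101.8 − 101.4 = 0.4
x=112: ŷ = 2.4 + 112 = 114.4; e = 116.6 − 114.4 = 2.2
x=114: ŷ = 2.4 + 114 = 116.4; e = 114.2 − 116.4 = -2.2
x=124: ŷ = 2.4 + 124 = 126.4; e = 127 − 126.4 = 0.6
SSE = 0.16 + 1.96 + 4 + 0.16 + 4.84 + 4.84 + 0.36 = 16.32
s = √(16.32/5) = √3.264 ≈ 1.81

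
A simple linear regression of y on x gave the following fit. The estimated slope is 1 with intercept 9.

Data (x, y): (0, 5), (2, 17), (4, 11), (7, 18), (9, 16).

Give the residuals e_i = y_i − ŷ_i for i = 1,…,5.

-4, 6, -2, 2, -2

x=0: ŷ = 9 + 0 = 9; e = 5 − 9 = -4
x=2: ŷ = 9 + 2 = 11; e = 17 − 11 = 6
x=4: ŷ = 9 + 4 = 13; e = 11 − 13 = -2
x=7: ŷ = 9 + 7 = 16; e = 18 − 16 = 2
x=9: ŷ = 9 + 9 = 18; e = 16 − 18 = -2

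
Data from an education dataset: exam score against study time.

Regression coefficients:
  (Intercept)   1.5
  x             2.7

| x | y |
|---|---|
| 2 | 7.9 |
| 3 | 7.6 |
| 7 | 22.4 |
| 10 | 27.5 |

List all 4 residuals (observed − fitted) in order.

1, -2, 2, -1

x=2: ŷ = 1.5 + 2.7·2 = 6.9; e = 7.9 − 6.9 = 1
x=3: ŷ = 1.5 + 2.7·3 = 9.6; e = 7.6 − 9.6 = -2
x=7: ŷ = 1.5 + 2.7·7 = 20.4; e = 22.4 − 20.4 = 2
x=10: ŷ = 1.5 + 2.7·10 = 28.5; e = 27.5 − 28.5 = -1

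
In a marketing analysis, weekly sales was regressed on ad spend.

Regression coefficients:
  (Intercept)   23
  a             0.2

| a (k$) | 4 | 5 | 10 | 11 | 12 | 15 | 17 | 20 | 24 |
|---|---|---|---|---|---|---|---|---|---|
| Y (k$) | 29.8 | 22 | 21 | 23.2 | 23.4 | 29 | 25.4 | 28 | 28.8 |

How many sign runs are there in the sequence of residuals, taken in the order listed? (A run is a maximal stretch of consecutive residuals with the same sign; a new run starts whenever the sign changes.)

a=4: ŷ = 23 + 0.2·4 = 23.8; e = 29.8 − 23.8 = 6
a=5: ŷ = 23 + 0.2·5 = 24; e = 22 − 24 = -2
a=10: ŷ = 23 + 0.2·10 = 25; e = 21 − 25 = -4
a=11: ŷ = 23 + 0.2·11 = 25.2; e = 23.2 − 25.2 = -2
a=12: ŷ = 23 + 0.2·12 = 25.4; e = 23.4 − 25.4 = -2
a=15: ŷ = 23 + 0.2·15 = 26; e = 29 − 26 = 3
a=17: ŷ = 23 + 0.2·17 = 26.4; e = 25.4 − 26.4 = -1
a=20: ŷ = 23 + 0.2·20 = 27; e = 28 − 27 = 1
a=24: ŷ = 23 + 0.2·24 = 27.8; e = 28.8 − 27.8 = 1
Signs: + − − − − + − + +
Runs: +×1, −×4, +×1, −×1, +×2 → 5

5 runs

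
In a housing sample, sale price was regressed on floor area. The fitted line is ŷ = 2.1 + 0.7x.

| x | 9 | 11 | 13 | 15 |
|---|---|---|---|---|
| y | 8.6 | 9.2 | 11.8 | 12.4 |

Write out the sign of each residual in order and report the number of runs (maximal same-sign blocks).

x=9: ŷ = 2.1 + 0.7·9 = 8.4; r = 8.6 − 8.4 = 0.2
x=11: ŷ = 2.1 + 0.7·11 = 9.8; r = 9.2 − 9.8 = -0.6
x=13: ŷ = 2.1 + 0.7·13 = 11.2; r = 11.8 − 11.2 = 0.6
x=15: ŷ = 2.1 + 0.7·15 = 12.6; r = 12.4 − 12.6 = -0.2
Signs: + − + −
Runs: +×1, −×1, +×1, −×1 → 4

4 runs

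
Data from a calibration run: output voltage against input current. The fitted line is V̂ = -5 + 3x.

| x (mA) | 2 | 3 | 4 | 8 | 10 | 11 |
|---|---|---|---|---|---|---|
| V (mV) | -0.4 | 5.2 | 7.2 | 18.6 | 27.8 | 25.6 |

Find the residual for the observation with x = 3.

r = 1.2

V̂ = -5 + 3·3 = 4
r = 5.2 − 4 = 1.2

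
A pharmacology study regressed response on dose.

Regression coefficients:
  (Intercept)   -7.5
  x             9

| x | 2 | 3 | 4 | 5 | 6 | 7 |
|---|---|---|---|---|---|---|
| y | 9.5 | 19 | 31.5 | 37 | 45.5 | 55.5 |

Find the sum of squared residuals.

SSE = 11.5

x=2: ŷ = -7.5 + 9·2 = 10.5; r = 9.5 − 10.5 = -1
x=3: ŷ = -7.5 + 9·3 = 19.5; r = 19 − 19.5 = -0.5
x=4: ŷ = -7.5 + 9·4 = 28.5; r = 31.5 − 28.5 = 3
x=5: ŷ = -7.5 + 9·5 = 37.5; r = 37 − 37.5 = -0.5
x=6: ŷ = -7.5 + 9·6 = 46.5; r = 45.5 − 46.5 = -1
x=7: ŷ = -7.5 + 9·7 = 55.5; r = 55.5 − 55.5 = 0
SSE = 1 + 0.25 + 9 + 0.25 + 1 + 0 = 11.5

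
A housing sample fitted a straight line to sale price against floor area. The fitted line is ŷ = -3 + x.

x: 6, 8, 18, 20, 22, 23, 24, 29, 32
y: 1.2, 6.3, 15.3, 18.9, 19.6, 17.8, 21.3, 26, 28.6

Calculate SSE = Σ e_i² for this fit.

SSE = 14.08

x=6: ŷ = -3 + 6 = 3; e = 1.2 − 3 = -1.8
x=8: ŷ = -3 + 8 = 5; e = 6.3 − 5 = 1.3
x=18: ŷ = -3 + 18 = 15; e = 15.3 − 15 = 0.3
x=20: ŷ = -3 + 20 = 17; e = 18.9 − 17 = 1.9
x=22: ŷ = -3 + 22 = 19; e = 19.6 − 19 = 0.6
x=23: ŷ = -3 + 23 = 20; e = 17.8 − 20 = -2.2
x=24: ŷ = -3 + 24 = 21; e = 21.3 − 21 = 0.3
x=29: ŷ = -3 + 29 = 26; e = 26 − 26 = 0
x=32: ŷ = -3 + 32 = 29; e = 28.6 − 29 = -0.4
SSE = 3.24 + 1.69 + 0.09 + 3.61 + 0.36 + 4.84 + 0.09 + 0 + 0.16 = 14.08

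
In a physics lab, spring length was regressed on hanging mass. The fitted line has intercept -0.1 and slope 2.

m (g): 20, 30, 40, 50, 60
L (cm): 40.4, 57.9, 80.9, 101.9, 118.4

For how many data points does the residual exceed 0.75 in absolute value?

m=20: L̂ = -0.1 + 2·20 = 39.9; e = 40.4 − 39.9 = 0.5
m=30: L̂ = -0.1 + 2·30 = 59.9; e = 57.9 − 59.9 = -2
m=40: L̂ = -0.1 + 2·40 = 79.9; e = 80.9 − 79.9 = 1
m=50: L̂ = -0.1 + 2·50 = 99.9; e = 101.9 − 99.9 = 2
m=60: L̂ = -0.1 + 2·60 = 119.9; e = 118.4 − 119.9 = -1.5
|e| > 0.75: m=30 (|e|=2), m=40 (|e|=1), m=50 (|e|=2), m=60 (|e|=1.5) → 4

4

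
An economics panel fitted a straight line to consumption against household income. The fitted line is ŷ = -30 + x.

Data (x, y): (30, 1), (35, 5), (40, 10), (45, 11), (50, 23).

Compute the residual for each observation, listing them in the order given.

x=30: ŷ = -30 + 30 = 0; e = 1 − 0 = 1
x=35: ŷ = -30 + 35 = 5; e = 5 − 5 = 0
x=40: ŷ = -30 + 40 = 10; e = 10 − 10 = 0
x=45: ŷ = -30 + 45 = 15; e = 11 − 15 = -4
x=50: ŷ = -30 + 50 = 20; e = 23 − 20 = 3

1, 0, 0, -4, 3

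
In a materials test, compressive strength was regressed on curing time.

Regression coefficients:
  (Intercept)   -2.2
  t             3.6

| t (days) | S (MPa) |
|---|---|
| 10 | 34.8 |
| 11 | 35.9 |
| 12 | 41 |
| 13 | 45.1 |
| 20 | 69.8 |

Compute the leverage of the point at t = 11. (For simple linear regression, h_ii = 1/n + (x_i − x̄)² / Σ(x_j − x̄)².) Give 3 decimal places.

t̄ = (10 + 11 + 12 + 13 + 20)/5 = 13.2
Σ(t − t̄)² = 10.24 + 4.84 + 1.44 + 0.04 + 46.24 = 62.8
h = 1/5 + (-2.2)²/62.8 = 0.2 + 0.0770701 = 0.277

h = 0.277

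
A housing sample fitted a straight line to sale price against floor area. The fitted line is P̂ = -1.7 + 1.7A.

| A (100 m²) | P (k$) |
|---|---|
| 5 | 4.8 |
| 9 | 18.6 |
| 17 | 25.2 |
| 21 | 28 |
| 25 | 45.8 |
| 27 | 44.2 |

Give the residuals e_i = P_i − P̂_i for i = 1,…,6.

-2, 5, -2, -6, 5, 0

A=5: P̂ = -1.7 + 1.7·5 = 6.8; e = 4.8 − 6.8 = -2
A=9: P̂ = -1.7 + 1.7·9 = 13.6; e = 18.6 − 13.6 = 5
A=17: P̂ = -1.7 + 1.7·17 = 27.2; e = 25.2 − 27.2 = -2
A=21: P̂ = -1.7 + 1.7·21 = 34; e = 28 − 34 = -6
A=25: P̂ = -1.7 + 1.7·25 = 40.8; e = 45.8 − 40.8 = 5
A=27: P̂ = -1.7 + 1.7·27 = 44.2; e = 44.2 − 44.2 = 0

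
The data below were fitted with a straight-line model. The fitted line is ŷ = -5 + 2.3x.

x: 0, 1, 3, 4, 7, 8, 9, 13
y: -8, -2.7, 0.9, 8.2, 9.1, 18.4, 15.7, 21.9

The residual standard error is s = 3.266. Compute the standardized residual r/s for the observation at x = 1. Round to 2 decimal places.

0.00

ŷ = -5 + 2.3·1 = -2.7
r = -2.7 − (-2.7) = 0
r/s = 0 / 3.266 = 0.00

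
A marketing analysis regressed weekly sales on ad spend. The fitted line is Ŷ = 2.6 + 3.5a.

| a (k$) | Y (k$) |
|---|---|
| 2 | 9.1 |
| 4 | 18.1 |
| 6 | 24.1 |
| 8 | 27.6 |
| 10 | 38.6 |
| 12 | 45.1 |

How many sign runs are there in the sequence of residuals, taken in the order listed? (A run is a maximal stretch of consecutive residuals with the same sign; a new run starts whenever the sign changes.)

a=2: Ŷ = 2.6 + 3.5·2 = 9.6; r = 9.1 − 9.6 = -0.5
a=4: Ŷ = 2.6 + 3.5·4 = 16.6; r = 18.1 − 16.6 = 1.5
a=6: Ŷ = 2.6 + 3.5·6 = 23.6; r = 24.1 − 23.6 = 0.5
a=8: Ŷ = 2.6 + 3.5·8 = 30.6; r = 27.6 − 30.6 = -3
a=10: Ŷ = 2.6 + 3.5·10 = 37.6; r = 38.6 − 37.6 = 1
a=12: Ŷ = 2.6 + 3.5·12 = 44.6; r = 45.1 − 44.6 = 0.5
Signs: − + + − + +
Runs: −×1, +×2, −×1, +×2 → 4

4 runs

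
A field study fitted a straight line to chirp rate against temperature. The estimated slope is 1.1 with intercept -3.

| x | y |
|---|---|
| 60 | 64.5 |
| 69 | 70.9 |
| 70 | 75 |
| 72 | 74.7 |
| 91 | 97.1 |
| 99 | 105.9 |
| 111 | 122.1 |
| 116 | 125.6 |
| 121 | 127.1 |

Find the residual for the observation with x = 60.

r = 1.5

ŷ = -3 + 1.1·60 = 63
r = 64.5 − 63 = 1.5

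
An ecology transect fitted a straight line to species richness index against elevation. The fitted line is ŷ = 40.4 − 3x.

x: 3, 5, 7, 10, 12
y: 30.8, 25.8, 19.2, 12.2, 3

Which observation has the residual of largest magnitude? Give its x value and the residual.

x = 10, e = 1.8

x=3: ŷ = 40.4 − 3·3 = 31.4; e = 30.8 − 31.4 = -0.6
x=5: ŷ = 40.4 − 3·5 = 25.4; e = 25.8 − 25.4 = 0.4
x=7: ŷ = 40.4 − 3·7 = 19.4; e = 19.2 − 19.4 = -0.2
x=10: ŷ = 40.4 − 3·10 = 10.4; e = 12.2 − 10.4 = 1.8
x=12: ŷ = 40.4 − 3·12 = 4.4; e = 3 − 4.4 = -1.4
Largest |e| is 1.8 at x = 10, residual 1.8.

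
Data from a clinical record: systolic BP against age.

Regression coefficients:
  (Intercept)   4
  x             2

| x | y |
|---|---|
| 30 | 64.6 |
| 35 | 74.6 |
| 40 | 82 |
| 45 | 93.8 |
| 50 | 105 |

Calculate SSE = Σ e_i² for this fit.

x=30: ŷ = 4 + 2·30 = 64; e = 64.6 − 64 = 0.6
x=35: ŷ = 4 + 2·35 = 74; e = 74.6 − 74 = 0.6
x=40: ŷ = 4 + 2·40 = 84; e = 82 − 84 = -2
x=45: ŷ = 4 + 2·45 = 94; e = 93.8 − 94 = -0.2
x=50: ŷ = 4 + 2·50 = 104; e = 105 − 104 = 1
SSE = 0.36 + 0.36 + 4 + 0.04 + 1 = 5.76

SSE = 5.76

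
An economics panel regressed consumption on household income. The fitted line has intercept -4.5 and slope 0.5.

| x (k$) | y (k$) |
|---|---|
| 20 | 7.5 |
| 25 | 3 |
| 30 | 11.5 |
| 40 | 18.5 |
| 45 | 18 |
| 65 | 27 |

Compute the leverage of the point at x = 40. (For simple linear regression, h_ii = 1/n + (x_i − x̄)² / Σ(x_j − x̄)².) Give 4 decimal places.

h = 0.1713

x̄ = (20 + 25 + 30 + 40 + 45 + 65)/6 = 37.5
Σ(x − x̄)² = 306.25 + 156.25 + 56.25 + 6.25 + 56.25 + 756.25 = 1337.5
h = 1/6 + (2.5)²/1337.5 = 0.166667 + 0.0046729 = 0.1713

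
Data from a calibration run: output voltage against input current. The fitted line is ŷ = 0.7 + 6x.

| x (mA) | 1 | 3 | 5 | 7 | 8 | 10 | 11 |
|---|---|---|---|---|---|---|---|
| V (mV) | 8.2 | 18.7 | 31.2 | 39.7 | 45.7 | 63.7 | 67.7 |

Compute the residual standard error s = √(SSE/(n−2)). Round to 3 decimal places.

x=1: ŷ = 0.7 + 6·1 = 6.7; r = 8.2 − 6.7 = 1.5
x=3: ŷ = 0.7 + 6·3 = 18.7; r = 18.7 − 18.7 = 0
x=5: ŷ = 0.7 + 6·5 = 30.7; r = 31.2 − 30.7 = 0.5
x=7: ŷ = 0.7 + 6·7 = 42.7; r = 39.7 − 42.7 = -3
x=8: ŷ = 0.7 + 6·8 = 48.7; r = 45.7 − 48.7 = -3
x=10: ŷ = 0.7 + 6·10 = 60.7; r = 63.7 − 60.7 = 3
x=11: ŷ = 0.7 + 6·11 = 66.7; r = 67.7 − 66.7 = 1
SSE = 2.25 + 0 + 0.25 + 9 + 9 + 9 + 1 = 30.5
s = √(30.5/5) = √6.1 ≈ 2.470

s = 2.470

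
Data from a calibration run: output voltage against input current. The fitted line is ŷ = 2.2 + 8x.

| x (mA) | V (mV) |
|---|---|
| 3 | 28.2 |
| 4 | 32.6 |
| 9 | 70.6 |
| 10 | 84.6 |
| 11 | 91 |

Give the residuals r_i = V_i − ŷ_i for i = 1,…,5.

2, -1.6, -3.6, 2.4, 0.8

x=3: ŷ = 2.2 + 8·3 = 26.2; r = 28.2 − 26.2 = 2
x=4: ŷ = 2.2 + 8·4 = 34.2; r = 32.6 − 34.2 = -1.6
x=9: ŷ = 2.2 + 8·9 = 74.2; r = 70.6 − 74.2 = -3.6
x=10: ŷ = 2.2 + 8·10 = 82.2; r = 84.6 − 82.2 = 2.4
x=11: ŷ = 2.2 + 8·11 = 90.2; r = 91 − 90.2 = 0.8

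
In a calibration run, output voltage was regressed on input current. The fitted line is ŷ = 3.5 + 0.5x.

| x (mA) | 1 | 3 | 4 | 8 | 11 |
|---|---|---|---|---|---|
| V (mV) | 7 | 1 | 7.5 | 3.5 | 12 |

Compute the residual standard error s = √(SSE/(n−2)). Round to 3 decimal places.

s = 4.243

x=1: ŷ = 3.5 + 0.5·1 = 4; e = 7 − 4 = 3
x=3: ŷ = 3.5 + 0.5·3 = 5; e = 1 − 5 = -4
x=4: ŷ = 3.5 + 0.5·4 = 5.5; e = 7.5 − 5.5 = 2
x=8: ŷ = 3.5 + 0.5·8 = 7.5; e = 3.5 − 7.5 = -4
x=11: ŷ = 3.5 + 0.5·11 = 9; e = 12 − 9 = 3
SSE = 9 + 16 + 4 + 16 + 9 = 54
s = √(54/3) = √18 ≈ 4.243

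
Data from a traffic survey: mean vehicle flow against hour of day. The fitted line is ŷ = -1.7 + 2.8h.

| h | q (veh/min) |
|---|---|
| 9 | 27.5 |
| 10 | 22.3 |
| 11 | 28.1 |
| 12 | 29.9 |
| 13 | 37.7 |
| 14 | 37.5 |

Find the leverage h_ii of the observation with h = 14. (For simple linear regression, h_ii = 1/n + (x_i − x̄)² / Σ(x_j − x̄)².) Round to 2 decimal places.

h̄ = (9 + 10 + 11 + 12 + 13 + 14)/6 = 11.5
Σ(h − h̄)² = 6.25 + 2.25 + 0.25 + 0.25 + 2.25 + 6.25 = 17.5
h = 1/6 + (2.5)²/17.5 = 0.166667 + 0.357143 = 0.52

h = 0.52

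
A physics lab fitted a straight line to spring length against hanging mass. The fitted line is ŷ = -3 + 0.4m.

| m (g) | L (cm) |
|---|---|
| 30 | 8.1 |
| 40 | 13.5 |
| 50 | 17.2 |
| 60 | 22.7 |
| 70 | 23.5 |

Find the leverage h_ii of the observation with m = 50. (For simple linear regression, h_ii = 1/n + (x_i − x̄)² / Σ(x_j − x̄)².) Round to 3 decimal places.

m̄ = (30 + 40 + 50 + 60 + 70)/5 = 50
Σ(m − m̄)² = 400 + 100 + 0 + 100 + 400 = 1000
h = 1/5 + (0)²/1000 = 0.2 + 0 = 0.200

h = 0.200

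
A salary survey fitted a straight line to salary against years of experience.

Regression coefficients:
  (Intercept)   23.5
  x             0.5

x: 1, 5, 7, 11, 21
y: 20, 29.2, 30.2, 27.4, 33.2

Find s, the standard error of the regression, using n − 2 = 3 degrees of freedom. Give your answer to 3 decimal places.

s = 3.637

x=1: ŷ = 23.5 + 0.5·1 = 24; e = 20 − 24 = -4
x=5: ŷ = 23.5 + 0.5·5 = 26; e = 29.2 − 26 = 3.2
x=7: ŷ = 23.5 + 0.5·7 = 27; e = 30.2 − 27 = 3.2
x=11: ŷ = 23.5 + 0.5·11 = 29; e = 27.4 − 29 = -1.6
x=21: ŷ = 23.5 + 0.5·21 = 34; e = 33.2 − 34 = -0.8
SSE = 16 + 10.24 + 10.24 + 2.56 + 0.64 = 39.68
s = √(39.68/3) = √13.2267 ≈ 3.637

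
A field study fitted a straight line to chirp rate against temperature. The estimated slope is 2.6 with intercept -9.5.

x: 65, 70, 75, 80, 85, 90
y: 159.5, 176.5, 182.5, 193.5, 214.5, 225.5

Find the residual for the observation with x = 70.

ŷ = -9.5 + 2.6·70 = 172.5
r = 176.5 − 172.5 = 4

r = 4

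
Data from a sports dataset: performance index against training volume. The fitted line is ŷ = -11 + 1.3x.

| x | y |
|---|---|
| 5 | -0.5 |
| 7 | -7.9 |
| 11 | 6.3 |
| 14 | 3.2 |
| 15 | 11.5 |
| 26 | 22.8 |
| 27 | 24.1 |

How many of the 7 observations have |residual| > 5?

1

x=5: ŷ = -11 + 1.3·5 = -4.5; r = -0.5 − (-4.5) = 4
x=7: ŷ = -11 + 1.3·7 = -1.9; r = -7.9 − (-1.9) = -6
x=11: ŷ = -11 + 1.3·11 = 3.3; r = 6.3 − 3.3 = 3
x=14: ŷ = -11 + 1.3·14 = 7.2; r = 3.2 − 7.2 = -4
x=15: ŷ = -11 + 1.3·15 = 8.5; r = 11.5 − 8.5 = 3
x=26: ŷ = -11 + 1.3·26 = 22.8; r = 22.8 − 22.8 = 0
x=27: ŷ = -11 + 1.3·27 = 24.1; r = 24.1 − 24.1 = 0
|r| > 5: x=7 (|r|=6) → 1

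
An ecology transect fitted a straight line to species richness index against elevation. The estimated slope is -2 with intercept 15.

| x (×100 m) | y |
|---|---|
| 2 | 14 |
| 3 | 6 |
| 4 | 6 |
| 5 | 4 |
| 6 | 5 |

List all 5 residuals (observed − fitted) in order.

x=2: ŷ = 15 − 2·2 = 11; r = 14 − 11 = 3
x=3: ŷ = 15 − 2·3 = 9; r = 6 − 9 = -3
x=4: ŷ = 15 − 2·4 = 7; r = 6 − 7 = -1
x=5: ŷ = 15 − 2·5 = 5; r = 4 − 5 = -1
x=6: ŷ = 15 − 2·6 = 3; r = 5 − 3 = 2

3, -3, -1, -1, 2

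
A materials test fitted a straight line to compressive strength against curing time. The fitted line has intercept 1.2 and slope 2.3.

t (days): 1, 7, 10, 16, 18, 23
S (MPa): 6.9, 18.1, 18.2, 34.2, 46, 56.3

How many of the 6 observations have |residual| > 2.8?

4

t=1: ŷ = 1.2 + 2.3·1 = 3.5; e = 6.9 − 3.5 = 3.4
t=7: ŷ = 1.2 + 2.3·7 = 17.3; e = 18.1 − 17.3 = 0.8
t=10: ŷ = 1.2 + 2.3·10 = 24.2; e = 18.2 − 24.2 = -6
t=16: ŷ = 1.2 + 2.3·16 = 38; e = 34.2 − 38 = -3.8
t=18: ŷ = 1.2 + 2.3·18 = 42.6; e = 46 − 42.6 = 3.4
t=23: ŷ = 1.2 + 2.3·23 = 54.1; e = 56.3 − 54.1 = 2.2
|e| > 2.8: t=1 (|e|=3.4), t=10 (|e|=6), t=16 (|e|=3.8), t=18 (|e|=3.4) → 4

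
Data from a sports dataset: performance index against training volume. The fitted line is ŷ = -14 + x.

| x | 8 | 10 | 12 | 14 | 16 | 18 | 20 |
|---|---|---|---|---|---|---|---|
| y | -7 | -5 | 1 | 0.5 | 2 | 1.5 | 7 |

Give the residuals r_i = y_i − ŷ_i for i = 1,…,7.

x=8: ŷ = -14 + 8 = -6; r = -7 − (-6) = -1
x=10: ŷ = -14 + 10 = -4; r = -5 − (-4) = -1
x=12: ŷ = -14 + 12 = -2; r = 1 − (-2) = 3
x=14: ŷ = -14 + 14 = 0; r = 0.5 − 0 = 0.5
x=16: ŷ = -14 + 16 = 2; r = 2 − 2 = 0
x=18: ŷ = -14 + 18 = 4; r = 1.5 − 4 = -2.5
x=20: ŷ = -14 + 20 = 6; r = 7 − 6 = 1

-1, -1, 3, 0.5, 0, -2.5, 1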